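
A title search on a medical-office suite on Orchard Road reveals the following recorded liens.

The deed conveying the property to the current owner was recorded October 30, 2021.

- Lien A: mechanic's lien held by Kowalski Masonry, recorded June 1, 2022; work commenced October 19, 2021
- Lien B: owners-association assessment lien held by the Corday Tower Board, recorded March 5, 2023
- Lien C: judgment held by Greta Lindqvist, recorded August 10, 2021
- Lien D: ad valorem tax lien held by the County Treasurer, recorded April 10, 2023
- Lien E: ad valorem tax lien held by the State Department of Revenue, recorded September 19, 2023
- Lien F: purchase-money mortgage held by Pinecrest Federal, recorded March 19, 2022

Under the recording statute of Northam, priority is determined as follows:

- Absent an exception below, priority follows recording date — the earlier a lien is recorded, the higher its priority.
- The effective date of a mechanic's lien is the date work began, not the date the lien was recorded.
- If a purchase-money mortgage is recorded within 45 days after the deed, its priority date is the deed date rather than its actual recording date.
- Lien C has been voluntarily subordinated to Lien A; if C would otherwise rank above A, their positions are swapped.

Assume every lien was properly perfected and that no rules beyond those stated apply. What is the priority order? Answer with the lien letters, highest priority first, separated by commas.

A, C, F, B, D, E

Effective dates: A relates back to October 19, 2021 (work commenced); F was recorded 140 days after the deed, outside the 45-day window, so it keeps its recording date.
Ordering by effective date: C (August 10, 2021), A (October 19, 2021), F (March 19, 2022), B (March 5, 2023), D (April 10, 2023), E (September 19, 2023).
C is senior to A before the subordination, so the two trade places.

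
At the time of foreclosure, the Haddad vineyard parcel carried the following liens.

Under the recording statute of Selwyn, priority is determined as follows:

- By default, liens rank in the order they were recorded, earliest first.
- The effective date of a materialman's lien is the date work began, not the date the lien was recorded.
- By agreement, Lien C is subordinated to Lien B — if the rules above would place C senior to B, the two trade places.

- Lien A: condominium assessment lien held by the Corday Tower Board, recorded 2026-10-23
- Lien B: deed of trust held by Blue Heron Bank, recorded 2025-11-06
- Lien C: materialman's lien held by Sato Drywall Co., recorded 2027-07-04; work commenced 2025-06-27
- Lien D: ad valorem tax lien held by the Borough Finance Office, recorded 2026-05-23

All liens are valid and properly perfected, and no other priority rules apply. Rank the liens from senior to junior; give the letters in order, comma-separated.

Effective dates: C's effective date is 2025-06-27, when work began.
Sorted by effective date: C (2025-06-27), B (2025-11-06), D (2026-05-23), A (2026-10-23).
Because C would otherwise rank above B, the subordination swaps them.

B, C, D, A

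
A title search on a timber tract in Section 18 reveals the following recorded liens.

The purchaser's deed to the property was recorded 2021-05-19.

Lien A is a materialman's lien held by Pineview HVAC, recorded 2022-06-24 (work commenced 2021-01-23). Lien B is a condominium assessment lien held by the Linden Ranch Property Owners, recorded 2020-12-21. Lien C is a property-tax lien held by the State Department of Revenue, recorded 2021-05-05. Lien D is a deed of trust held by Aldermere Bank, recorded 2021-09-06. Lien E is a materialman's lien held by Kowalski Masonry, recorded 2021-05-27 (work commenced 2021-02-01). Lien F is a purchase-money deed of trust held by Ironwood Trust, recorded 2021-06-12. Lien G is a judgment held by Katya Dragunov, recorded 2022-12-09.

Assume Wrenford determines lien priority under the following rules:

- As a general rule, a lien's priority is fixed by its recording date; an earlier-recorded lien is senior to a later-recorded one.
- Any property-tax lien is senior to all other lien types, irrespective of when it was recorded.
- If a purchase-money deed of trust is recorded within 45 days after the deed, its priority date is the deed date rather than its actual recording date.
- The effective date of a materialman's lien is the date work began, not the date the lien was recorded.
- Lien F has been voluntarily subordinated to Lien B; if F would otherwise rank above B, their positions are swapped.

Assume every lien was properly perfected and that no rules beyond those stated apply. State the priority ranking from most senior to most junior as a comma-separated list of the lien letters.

First, effective dates: A relates back to 2021-01-23 (work commenced); E's effective date is 2021-02-01, when work began; F's effective date is the deed date, 2021-05-19.
C, as a property-tax lien, has superpriority and ranks first.
Ordering the rest by effective date: B (2020-12-21), A (2021-01-23), E (2021-02-01), F (2021-05-19), D (2021-09-06), G (2022-12-09).
F already ranks below B; the subordination has no effect.

C, B, A, E, F, D, G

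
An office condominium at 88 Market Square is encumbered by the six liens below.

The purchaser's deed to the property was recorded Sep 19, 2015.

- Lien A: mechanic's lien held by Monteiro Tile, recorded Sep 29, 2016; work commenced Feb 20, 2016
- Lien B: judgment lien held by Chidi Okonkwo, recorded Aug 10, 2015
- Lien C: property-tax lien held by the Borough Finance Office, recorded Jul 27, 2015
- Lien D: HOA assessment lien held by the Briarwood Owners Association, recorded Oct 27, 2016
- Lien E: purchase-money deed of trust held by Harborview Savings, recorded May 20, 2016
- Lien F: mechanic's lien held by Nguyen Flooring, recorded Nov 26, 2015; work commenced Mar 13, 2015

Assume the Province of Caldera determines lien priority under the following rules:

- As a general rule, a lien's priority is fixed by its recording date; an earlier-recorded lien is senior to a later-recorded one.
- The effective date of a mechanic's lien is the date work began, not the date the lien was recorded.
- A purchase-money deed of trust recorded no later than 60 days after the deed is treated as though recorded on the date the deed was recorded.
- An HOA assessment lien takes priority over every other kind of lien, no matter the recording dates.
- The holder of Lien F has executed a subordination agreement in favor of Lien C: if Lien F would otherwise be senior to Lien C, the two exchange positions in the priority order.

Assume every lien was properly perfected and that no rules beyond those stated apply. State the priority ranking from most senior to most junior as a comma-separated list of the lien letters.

First, effective dates: A's effective date is Feb 20, 2016, when work began; E was recorded 244 days after the deed — beyond 60 days — so no relation-back applies; F is treated as recorded Mar 13, 2015, the work-commencement date.
D is an HOA assessment lien, so it outranks all other liens regardless of date.
The other liens, earliest effective date first: F (Mar 13, 2015), C (Jul 27, 2015), B (Aug 10, 2015), A (Feb 20, 2016), E (May 20, 2016).
F would otherwise be senior to C, so under the subordination agreement F and C exchange positions.

D, C, F, B, A, E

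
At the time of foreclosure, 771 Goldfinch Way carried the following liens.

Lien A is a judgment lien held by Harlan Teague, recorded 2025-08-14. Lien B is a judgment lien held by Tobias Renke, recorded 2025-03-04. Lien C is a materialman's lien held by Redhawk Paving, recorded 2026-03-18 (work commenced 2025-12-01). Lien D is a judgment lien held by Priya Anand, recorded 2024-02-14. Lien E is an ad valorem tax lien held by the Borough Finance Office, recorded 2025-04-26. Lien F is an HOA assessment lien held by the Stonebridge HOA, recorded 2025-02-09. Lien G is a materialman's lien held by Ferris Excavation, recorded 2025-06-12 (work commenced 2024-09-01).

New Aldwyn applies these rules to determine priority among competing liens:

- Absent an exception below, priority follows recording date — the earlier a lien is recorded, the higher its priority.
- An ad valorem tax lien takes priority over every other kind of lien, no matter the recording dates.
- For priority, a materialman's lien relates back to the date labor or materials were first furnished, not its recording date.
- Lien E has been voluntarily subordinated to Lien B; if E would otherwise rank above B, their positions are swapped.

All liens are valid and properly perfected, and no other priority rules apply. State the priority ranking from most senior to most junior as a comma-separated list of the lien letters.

B, D, G, F, E, A, C

Adjusting effective dates: C's effective date is 2025-12-01, when work began; G relates back to 2024-09-01 (work commenced).
As an ad valorem tax lien, E is senior to every other lien.
Among the remaining liens, by effective date: D (2024-02-14), G (2024-09-01), F (2025-02-09), B (2025-03-04), A (2025-08-14), C (2025-12-01).
E is senior to B before the subordination, so the two trade places.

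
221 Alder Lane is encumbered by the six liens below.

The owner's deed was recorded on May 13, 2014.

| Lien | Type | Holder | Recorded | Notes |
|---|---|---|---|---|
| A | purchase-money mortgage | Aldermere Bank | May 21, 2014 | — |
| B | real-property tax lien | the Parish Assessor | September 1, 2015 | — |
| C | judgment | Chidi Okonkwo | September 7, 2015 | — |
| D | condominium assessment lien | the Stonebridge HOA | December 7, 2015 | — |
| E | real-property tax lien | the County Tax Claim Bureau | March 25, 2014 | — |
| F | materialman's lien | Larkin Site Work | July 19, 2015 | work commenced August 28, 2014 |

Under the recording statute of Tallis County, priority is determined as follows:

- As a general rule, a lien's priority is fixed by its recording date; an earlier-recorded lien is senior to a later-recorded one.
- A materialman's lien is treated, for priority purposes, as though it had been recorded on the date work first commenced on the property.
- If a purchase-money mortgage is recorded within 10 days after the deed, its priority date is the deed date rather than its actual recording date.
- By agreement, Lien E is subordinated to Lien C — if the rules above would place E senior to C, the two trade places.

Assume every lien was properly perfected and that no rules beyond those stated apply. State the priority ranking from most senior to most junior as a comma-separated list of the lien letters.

C, A, F, B, E, D

Effective dates after the stated exceptions: A's effective date is the deed date, May 13, 2014; F's effective date is August 28, 2014, when work began.
By effective date: E (March 25, 2014), A (May 13, 2014), F (August 28, 2014), B (September 1, 2015), C (September 7, 2015), D (December 7, 2015).
E is senior to C before the subordination, so the two trade places.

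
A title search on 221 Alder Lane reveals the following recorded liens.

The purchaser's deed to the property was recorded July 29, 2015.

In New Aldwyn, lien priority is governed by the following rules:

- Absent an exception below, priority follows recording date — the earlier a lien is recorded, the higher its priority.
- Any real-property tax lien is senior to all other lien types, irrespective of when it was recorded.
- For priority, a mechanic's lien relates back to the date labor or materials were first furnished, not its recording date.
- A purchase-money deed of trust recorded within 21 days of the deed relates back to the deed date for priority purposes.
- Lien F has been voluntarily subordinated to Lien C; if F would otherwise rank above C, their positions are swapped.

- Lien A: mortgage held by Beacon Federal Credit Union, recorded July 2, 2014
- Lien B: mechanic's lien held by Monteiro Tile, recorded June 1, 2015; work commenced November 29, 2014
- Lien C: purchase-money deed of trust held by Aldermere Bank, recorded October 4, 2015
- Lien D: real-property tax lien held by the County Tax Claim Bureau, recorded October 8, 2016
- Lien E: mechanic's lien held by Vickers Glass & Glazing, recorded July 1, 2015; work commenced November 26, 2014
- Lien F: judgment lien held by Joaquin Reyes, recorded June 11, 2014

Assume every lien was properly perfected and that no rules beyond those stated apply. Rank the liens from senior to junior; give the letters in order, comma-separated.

Effective dates: B relates back to November 29, 2014 (work commenced); C was recorded 67 days after the deed — beyond 21 days — so no relation-back applies; E is treated as recorded November 26, 2014, the work-commencement date.
D, as a real-property tax lien, has superpriority and ranks first.
The other liens, earliest effective date first: F (June 11, 2014), A (July 2, 2014), E (November 26, 2014), B (November 29, 2014), C (October 4, 2015).
The subordination applies — F was senior to C — so F and C swap.

D, C, A, E, B, F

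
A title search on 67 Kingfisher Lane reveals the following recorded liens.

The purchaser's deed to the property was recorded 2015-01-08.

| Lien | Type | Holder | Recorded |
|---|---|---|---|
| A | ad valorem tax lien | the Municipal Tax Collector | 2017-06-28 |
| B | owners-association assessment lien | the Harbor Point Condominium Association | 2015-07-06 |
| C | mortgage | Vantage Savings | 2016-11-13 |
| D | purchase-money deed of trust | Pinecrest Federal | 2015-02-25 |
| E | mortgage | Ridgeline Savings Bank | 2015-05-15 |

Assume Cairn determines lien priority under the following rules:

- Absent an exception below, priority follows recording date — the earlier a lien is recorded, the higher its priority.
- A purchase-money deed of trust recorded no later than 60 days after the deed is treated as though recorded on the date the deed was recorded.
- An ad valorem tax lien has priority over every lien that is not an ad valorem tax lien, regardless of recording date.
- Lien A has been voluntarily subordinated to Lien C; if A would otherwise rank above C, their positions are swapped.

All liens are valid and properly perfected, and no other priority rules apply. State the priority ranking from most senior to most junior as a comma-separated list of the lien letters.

C, D, E, B, A

Adjusting effective dates: D's effective date is the deed date, 2015-01-08.
A is an ad valorem tax lien and takes priority over every other lien.
Remaining liens by effective date: D (2015-01-08), E (2015-05-15), B (2015-07-06), C (2016-11-13).
Because A would otherwise rank above C, the subordination swaps them.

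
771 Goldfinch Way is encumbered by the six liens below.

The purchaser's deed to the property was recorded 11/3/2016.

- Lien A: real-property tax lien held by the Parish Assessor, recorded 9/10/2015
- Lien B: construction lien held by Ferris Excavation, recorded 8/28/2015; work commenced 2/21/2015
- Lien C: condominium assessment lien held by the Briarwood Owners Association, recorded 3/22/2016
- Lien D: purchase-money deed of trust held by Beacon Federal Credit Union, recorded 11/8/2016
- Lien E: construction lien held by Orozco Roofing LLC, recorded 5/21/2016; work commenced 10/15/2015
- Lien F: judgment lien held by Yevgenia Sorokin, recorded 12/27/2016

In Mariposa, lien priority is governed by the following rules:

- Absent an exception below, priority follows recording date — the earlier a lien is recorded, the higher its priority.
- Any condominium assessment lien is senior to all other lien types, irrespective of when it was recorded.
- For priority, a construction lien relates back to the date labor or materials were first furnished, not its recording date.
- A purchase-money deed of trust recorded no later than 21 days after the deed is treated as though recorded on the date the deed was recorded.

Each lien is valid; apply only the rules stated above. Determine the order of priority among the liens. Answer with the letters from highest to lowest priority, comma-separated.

C, B, A, E, D, F

Effective dates: B relates back to 2/21/2015 (work commenced); D's effective date is the deed date, 11/3/2016; E is treated as recorded 10/15/2015, the work-commencement date.
C is a condominium assessment lien and takes priority over every other lien.
Remaining liens by effective date: B (2/21/2015), A (9/10/2015), E (10/15/2015), D (11/3/2016), F (12/27/2016).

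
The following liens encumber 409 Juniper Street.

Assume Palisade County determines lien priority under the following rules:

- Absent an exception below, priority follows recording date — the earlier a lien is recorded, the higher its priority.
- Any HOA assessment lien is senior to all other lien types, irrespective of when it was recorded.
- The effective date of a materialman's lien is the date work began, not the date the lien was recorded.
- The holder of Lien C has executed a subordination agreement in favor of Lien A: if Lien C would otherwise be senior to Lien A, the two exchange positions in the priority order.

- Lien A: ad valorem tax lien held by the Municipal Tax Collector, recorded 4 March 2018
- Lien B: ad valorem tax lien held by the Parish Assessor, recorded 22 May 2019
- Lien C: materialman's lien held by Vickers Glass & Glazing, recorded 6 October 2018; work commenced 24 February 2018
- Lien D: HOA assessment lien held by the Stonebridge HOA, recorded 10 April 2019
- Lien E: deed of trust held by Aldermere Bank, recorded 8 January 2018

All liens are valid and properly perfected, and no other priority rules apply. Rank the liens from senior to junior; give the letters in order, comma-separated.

Effective dates: C relates back to 24 February 2018 (work commenced).
D is an HOA assessment lien and takes priority over every other lien.
Remaining liens by effective date: E (8 January 2018), C (24 February 2018), A (4 March 2018), B (22 May 2019).
The subordination applies — C was senior to A — so C and A swap.

D, E, A, C, B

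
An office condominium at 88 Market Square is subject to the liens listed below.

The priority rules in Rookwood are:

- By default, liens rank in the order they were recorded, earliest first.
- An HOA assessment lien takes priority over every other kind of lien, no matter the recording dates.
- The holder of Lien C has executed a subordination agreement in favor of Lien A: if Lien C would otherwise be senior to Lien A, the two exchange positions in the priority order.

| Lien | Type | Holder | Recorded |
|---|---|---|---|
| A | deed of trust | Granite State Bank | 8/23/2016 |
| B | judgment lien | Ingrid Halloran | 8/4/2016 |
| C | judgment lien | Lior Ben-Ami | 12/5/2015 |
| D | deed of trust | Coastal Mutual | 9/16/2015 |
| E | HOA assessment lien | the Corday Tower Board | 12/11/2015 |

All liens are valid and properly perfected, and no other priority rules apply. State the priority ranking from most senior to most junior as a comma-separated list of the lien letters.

E, D, A, B, C

As an HOA assessment lien, E is senior to every other lien.
Remaining liens by effective date: D (9/16/2015), C (12/5/2015), B (8/4/2016), A (8/23/2016).
C is senior to A before the subordination, so the two trade places.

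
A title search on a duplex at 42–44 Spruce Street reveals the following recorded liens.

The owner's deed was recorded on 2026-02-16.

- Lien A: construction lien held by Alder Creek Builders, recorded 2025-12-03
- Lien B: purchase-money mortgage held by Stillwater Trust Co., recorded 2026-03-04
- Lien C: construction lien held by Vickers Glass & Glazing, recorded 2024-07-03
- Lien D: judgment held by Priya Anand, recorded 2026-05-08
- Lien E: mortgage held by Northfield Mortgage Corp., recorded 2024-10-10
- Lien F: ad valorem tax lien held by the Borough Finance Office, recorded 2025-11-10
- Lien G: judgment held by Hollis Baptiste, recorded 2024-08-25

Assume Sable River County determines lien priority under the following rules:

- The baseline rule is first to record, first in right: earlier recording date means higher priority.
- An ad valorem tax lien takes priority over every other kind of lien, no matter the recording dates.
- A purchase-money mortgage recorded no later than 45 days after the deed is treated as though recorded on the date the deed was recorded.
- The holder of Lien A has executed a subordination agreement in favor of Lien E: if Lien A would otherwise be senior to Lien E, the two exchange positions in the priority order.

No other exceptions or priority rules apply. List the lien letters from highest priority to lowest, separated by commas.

First, effective dates: B's effective date is the deed date, 2026-02-16.
F, as an ad valorem tax lien, has superpriority and ranks first.
The other liens, earliest effective date first: C (2024-07-03), G (2024-08-25), E (2024-10-10), A (2025-12-03), B (2026-02-16), D (2026-05-08).
A is already junior to E, so the subordination agreement changes nothing.

F, C, G, E, A, B, D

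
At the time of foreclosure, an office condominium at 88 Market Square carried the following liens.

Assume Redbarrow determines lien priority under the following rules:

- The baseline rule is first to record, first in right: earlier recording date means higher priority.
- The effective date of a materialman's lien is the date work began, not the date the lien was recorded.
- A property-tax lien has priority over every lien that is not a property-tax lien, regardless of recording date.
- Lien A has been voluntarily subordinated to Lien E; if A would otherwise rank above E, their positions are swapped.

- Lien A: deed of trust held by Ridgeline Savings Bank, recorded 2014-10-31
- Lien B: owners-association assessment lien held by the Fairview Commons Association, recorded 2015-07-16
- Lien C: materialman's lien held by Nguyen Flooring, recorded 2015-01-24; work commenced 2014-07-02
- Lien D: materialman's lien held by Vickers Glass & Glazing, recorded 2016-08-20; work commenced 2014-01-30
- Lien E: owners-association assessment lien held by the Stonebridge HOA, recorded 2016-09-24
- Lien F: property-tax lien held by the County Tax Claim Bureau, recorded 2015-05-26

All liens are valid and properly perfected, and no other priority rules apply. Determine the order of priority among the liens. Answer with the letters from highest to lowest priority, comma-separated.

F, D, C, E, B, A

Effective dates: C's effective date is 2014-07-02, when work began; D is treated as recorded 2014-01-30, the work-commencement date.
F, as a property-tax lien, has superpriority and ranks first.
Among the remaining liens, by effective date: D (2014-01-30), C (2014-07-02), A (2014-10-31), B (2015-07-16), E (2016-09-24).
A is senior to E before the subordination, so the two trade places.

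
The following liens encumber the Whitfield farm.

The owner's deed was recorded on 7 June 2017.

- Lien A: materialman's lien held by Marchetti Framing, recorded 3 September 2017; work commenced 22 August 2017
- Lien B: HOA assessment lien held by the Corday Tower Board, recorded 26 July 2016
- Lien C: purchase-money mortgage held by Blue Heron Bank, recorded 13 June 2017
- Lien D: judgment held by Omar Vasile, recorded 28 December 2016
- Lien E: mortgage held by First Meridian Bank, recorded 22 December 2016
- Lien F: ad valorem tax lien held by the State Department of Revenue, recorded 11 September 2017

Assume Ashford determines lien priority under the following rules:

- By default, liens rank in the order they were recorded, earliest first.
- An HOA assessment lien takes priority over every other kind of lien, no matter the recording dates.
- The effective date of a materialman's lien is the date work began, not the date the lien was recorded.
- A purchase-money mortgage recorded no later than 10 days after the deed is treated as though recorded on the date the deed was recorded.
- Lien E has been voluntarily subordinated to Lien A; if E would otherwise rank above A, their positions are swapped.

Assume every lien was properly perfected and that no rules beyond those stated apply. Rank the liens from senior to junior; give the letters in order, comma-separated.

B, A, D, C, E, F

Adjusting effective dates: A is treated as recorded 22 August 2017, the work-commencement date; C was recorded within the 10-day window, so its effective date is the deed date 7 June 2017.
B is an HOA assessment lien and takes priority over every other lien.
Ordering the rest by effective date: E (22 December 2016), D (28 December 2016), C (7 June 2017), A (22 August 2017), F (11 September 2017).
The subordination applies — E was senior to A — so E and A swap.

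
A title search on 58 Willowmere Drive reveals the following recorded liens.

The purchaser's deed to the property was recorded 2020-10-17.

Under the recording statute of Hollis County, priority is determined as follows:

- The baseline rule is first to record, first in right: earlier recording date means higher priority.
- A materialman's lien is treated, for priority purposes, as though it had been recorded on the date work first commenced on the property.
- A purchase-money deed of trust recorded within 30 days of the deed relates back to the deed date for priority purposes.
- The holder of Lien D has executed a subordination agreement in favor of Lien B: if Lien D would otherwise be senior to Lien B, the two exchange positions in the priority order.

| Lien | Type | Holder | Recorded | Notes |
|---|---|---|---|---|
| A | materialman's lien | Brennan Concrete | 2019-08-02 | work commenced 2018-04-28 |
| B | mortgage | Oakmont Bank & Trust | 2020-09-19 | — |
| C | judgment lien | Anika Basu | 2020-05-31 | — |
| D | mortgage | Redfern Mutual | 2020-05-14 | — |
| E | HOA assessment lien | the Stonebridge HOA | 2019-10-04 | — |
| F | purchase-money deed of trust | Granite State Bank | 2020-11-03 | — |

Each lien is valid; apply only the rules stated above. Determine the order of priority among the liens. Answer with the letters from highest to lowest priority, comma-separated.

First, effective dates: A is treated as recorded 2018-04-28, the work-commencement date; F was recorded within the 30-day window, so its effective date is the deed date 2020-10-17.
By effective date, earliest first: A (2018-04-28), E (2019-10-04), D (2020-05-14), C (2020-05-31), B (2020-09-19), F (2020-10-17).
The subordination applies — D was senior to B — so D and B swap.

A, E, B, C, D, F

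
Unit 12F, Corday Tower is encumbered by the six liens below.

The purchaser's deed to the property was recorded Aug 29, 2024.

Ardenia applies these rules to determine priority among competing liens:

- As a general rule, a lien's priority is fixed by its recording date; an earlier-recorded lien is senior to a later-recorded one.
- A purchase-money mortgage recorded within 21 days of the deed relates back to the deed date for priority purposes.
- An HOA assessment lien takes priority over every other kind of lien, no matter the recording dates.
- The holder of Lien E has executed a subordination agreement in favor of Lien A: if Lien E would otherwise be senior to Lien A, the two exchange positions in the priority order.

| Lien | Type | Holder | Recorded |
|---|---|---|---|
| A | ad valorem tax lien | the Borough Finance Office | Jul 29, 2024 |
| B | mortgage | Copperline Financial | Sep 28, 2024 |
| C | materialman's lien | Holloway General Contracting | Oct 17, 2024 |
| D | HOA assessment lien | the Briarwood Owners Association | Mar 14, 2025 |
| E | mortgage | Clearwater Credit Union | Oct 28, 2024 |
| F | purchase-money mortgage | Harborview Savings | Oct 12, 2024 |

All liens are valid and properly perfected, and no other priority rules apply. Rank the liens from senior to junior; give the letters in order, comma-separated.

Effective dates after the stated exceptions: F was recorded 44 days after the deed, outside the 21-day window, so it keeps its recording date.
D is an HOA assessment lien and takes priority over every other lien.
Ordering the rest by effective date: A (Jul 29, 2024), B (Sep 28, 2024), F (Oct 12, 2024), C (Oct 17, 2024), E (Oct 28, 2024).
E already ranks below A; the subordination has no effect.

D, A, B, F, C, E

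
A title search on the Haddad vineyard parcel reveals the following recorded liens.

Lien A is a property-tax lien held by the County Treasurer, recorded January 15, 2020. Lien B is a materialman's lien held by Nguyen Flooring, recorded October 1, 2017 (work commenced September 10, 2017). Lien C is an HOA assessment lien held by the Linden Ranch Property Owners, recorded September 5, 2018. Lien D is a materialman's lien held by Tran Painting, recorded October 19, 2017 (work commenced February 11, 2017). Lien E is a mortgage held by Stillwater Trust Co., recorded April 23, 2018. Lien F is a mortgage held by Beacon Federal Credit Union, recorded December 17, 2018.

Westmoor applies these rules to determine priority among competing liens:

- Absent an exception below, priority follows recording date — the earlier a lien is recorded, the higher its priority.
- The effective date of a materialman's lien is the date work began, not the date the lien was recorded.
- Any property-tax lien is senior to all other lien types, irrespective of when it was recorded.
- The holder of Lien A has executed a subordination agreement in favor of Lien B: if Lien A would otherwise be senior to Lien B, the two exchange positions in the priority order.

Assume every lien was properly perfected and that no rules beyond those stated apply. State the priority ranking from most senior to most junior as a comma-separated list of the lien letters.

B, D, A, E, C, F

Adjusting effective dates: B is treated as recorded September 10, 2017, the work-commencement date; D relates back to February 11, 2017 (work commenced).
A, as a property-tax lien, has superpriority and ranks first.
The other liens, earliest effective date first: D (February 11, 2017), B (September 10, 2017), E (April 23, 2018), C (September 5, 2018), F (December 17, 2018).
A is senior to B before the subordination, so the two trade places.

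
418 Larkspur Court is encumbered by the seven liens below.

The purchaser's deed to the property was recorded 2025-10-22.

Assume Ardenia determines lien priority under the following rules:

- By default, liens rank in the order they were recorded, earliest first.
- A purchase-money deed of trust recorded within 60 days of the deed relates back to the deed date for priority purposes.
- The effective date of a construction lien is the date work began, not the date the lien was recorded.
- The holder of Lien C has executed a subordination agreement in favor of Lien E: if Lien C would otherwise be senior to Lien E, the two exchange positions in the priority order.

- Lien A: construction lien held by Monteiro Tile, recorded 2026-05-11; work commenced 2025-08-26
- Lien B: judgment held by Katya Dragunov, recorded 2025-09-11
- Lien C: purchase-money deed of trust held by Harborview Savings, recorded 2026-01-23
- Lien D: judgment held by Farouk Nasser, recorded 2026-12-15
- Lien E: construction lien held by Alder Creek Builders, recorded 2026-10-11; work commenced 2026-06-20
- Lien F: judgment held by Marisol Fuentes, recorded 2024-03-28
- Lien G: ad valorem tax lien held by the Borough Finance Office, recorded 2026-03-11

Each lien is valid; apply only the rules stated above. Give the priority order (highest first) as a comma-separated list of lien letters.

F, A, B, E, G, C, D

First, effective dates: A's effective date is 2025-08-26, when work began; C was recorded 93 days after the deed — beyond 60 days — so no relation-back applies; E relates back to 2026-06-20 (work commenced).
Ordering by effective date: F (2024-03-28), A (2025-08-26), B (2025-09-11), C (2026-01-23), G (2026-03-11), E (2026-06-20), D (2026-12-15).
Because C would otherwise rank above E, the subordination swaps them.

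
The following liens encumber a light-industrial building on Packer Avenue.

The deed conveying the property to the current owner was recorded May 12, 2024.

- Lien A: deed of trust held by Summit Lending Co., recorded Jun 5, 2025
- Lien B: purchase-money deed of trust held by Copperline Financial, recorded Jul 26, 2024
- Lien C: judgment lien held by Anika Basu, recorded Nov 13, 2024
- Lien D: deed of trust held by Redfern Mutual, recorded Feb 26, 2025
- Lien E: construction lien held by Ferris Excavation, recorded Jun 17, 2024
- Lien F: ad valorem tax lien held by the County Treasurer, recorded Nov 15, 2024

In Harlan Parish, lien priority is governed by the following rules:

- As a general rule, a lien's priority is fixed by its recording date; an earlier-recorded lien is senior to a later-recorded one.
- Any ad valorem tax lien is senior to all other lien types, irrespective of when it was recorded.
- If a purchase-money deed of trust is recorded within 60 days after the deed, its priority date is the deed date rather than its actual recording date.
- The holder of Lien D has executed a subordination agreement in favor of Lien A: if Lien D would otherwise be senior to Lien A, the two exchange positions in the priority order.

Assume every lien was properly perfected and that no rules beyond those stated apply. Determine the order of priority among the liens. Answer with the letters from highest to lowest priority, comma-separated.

Adjusting effective dates: B was recorded 75 days after the deed — beyond 60 days — so no relation-back applies.
F is an ad valorem tax lien and takes priority over every other lien.
Ordering the rest by effective date: E (Jun 17, 2024), B (Jul 26, 2024), C (Nov 13, 2024), D (Feb 26, 2025), A (Jun 5, 2025).
The subordination applies — D was senior to A — so D and A swap.

F, E, B, C, A, D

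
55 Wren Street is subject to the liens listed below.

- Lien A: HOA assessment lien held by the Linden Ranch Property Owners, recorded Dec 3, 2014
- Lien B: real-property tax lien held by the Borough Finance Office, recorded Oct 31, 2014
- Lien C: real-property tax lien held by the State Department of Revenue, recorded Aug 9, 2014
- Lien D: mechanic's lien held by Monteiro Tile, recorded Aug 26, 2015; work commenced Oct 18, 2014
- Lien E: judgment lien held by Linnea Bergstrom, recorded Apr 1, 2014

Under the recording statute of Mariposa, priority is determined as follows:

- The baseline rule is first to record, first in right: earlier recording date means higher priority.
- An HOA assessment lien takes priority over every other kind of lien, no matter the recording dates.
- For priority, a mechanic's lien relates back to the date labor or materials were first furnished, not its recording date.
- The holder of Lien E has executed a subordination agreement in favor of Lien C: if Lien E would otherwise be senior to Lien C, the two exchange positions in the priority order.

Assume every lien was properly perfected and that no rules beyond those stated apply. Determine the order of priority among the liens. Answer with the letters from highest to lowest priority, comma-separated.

Adjusting effective dates: D is treated as recorded Oct 18, 2014, the work-commencement date.
A is an HOA assessment lien, so it outranks all other liens regardless of date.
The other liens, earliest effective date first: E (Apr 1, 2014), C (Aug 9, 2014), D (Oct 18, 2014), B (Oct 31, 2014).
The subordination applies — E was senior to C — so E and C swap.

A, C, E, D, B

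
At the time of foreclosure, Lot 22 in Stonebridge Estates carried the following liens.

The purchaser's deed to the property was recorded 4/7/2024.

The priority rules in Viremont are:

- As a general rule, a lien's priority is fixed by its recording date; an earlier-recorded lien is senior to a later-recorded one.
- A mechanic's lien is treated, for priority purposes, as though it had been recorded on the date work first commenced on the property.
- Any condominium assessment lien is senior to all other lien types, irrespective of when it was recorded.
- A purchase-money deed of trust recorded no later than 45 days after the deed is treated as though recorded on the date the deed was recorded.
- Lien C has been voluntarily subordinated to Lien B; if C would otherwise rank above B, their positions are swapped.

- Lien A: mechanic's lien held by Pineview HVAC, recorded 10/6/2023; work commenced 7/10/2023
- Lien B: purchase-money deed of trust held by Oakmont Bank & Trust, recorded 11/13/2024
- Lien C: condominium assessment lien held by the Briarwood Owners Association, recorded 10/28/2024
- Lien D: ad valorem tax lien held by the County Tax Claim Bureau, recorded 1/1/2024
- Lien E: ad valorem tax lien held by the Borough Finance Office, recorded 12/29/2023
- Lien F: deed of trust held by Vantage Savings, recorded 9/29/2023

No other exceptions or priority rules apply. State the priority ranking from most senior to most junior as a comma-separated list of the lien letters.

Adjusting effective dates: A's effective date is 7/10/2023, when work began; B was recorded 220 days after the deed — beyond 45 days — so no relation-back applies.
C, as a condominium assessment lien, has superpriority and ranks first.
The other liens, earliest effective date first: A (7/10/2023), F (9/29/2023), E (12/29/2023), D (1/1/2024), B (11/13/2024).
C is senior to B before the subordination, so the two trade places.

B, A, F, E, D, C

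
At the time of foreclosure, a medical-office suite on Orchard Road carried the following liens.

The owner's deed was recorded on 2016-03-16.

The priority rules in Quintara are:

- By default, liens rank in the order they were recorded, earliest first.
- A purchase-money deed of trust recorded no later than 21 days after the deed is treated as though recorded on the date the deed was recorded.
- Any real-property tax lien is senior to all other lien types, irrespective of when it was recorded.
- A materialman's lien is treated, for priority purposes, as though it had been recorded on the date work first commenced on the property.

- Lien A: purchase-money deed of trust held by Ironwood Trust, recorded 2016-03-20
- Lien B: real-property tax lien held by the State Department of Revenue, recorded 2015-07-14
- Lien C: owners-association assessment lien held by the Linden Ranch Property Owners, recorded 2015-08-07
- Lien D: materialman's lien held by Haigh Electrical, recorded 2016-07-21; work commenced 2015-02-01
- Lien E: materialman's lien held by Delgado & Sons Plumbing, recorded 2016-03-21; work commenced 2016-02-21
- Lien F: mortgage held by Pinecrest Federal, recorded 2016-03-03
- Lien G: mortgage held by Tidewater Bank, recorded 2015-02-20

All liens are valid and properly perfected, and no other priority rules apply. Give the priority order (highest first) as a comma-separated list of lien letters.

Effective dates: A was recorded within the 21-day window, so its effective date is the deed date 2016-03-16; D is treated as recorded 2015-02-01, the work-commencement date; E relates back to 2016-02-21 (work commenced).
B, as a real-property tax lien, has superpriority and ranks first.
Remaining liens by effective date: D (2015-02-01), G (2015-02-20), C (2015-08-07), E (2016-02-21), F (2016-03-03), A (2016-03-16).

B, D, G, C, E, F, A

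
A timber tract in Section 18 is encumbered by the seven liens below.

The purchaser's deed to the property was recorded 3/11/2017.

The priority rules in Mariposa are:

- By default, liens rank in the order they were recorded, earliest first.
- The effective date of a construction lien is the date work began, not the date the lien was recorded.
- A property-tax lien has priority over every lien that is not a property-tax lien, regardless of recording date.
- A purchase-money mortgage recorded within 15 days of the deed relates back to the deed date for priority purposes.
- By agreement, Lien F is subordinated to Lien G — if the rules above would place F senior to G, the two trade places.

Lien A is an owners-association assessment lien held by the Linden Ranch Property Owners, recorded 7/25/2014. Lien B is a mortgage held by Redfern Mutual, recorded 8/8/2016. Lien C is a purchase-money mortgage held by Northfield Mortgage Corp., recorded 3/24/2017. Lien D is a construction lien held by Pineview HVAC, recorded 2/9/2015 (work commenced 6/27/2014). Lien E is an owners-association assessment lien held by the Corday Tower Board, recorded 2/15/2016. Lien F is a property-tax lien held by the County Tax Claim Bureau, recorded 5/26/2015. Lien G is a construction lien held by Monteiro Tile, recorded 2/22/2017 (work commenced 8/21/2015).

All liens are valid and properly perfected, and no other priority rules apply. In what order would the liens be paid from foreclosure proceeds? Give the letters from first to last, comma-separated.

Effective dates after the stated exceptions: C relates back to the deed date 3/11/2017; D is treated as recorded 6/27/2014, the work-commencement date; G's effective date is 8/21/2015, when work began.
F, as a property-tax lien, has superpriority and ranks first.
Ordering the rest by effective date: D (6/27/2014), A (7/25/2014), G (8/21/2015), E (2/15/2016), B (8/8/2016), C (3/11/2017).
The subordination applies — F was senior to G — so F and G swap.

G, D, A, F, E, B, C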